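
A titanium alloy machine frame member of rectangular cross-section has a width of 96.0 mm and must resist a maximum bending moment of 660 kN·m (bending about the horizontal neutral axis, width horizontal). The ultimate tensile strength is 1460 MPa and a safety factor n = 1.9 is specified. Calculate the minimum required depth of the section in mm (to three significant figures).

σ_allow = 1460/1.9 = 768.4 MPa.
For a rectangular section σ = 6M/(bh²), so h² = 6M/(b σ_allow) = 6×6.6000×10^8/(96.0×768.4) = 53680 mm².
h = 231.7 mm.

h = 232 mm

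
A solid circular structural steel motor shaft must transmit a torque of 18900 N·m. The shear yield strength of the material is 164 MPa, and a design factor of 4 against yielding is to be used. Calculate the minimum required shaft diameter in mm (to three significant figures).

Allowable shear stress τ_allow = 164/4 = 41.00 MPa.
For a solid shaft τ = 16T/(πd³), so d³ = 16T/(π τ_allow) = 16×1.8900×10^7/(π×41.00) = 2.348×10^6 mm³.
d = (2.348×10^6)^(1/3) = 132.9 mm.

d = 133 mm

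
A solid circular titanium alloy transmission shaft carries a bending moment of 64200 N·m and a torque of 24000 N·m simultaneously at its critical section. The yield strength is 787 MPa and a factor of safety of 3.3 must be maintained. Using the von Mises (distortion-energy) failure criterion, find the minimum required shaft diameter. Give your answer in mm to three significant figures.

d = 142 mm

σ_allow = σ_y/n = 787/3.3 = 238.5 MPa.
For a solid shaft σ_b = 32M/(πd³) and τ = 16T/(πd³), so the von Mises stress is σ' = (16/πd³)·√(4M²+3T²).
√(4M²+3T²) = √(4×(6.420×10^7)² + 3×(2.400×10^7)²) = 1.350×10^8 N·mm.
d³ = 16×1.350×10^8/(π×238.5) = 2.882×10^6 mm³.
d = 142.3 mm.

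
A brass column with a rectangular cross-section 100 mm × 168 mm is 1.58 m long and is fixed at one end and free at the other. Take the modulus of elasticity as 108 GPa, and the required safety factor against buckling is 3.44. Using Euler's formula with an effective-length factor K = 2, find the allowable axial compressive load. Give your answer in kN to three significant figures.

Buckling occurs about the weak axis: I_min = h·b³/12 = 168×100³/12 = 1.400×10^7 mm⁴ (b = 100 mm is the smaller dimension).
Effective length L_e = KL = 2×1.58 m = 3160 mm.
Euler critical load P_cr = π²EI/L_e² = π²×108000×1.400×10^7/3160² = 1.494×10^6 N.
P_allow = P_cr/n = 1.494×10^6/3.44 = 434400 N.

P_allow = 434 kN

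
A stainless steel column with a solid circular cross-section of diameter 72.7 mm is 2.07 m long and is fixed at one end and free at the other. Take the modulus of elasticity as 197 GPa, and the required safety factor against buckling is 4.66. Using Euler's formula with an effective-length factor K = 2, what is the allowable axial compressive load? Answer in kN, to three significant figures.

I = πd⁴/64 = π×72.7⁴/64 = 1.371×10^6 mm⁴.
Effective length L_e = KL = 2×2.07 m = 4140 mm.
Euler critical load P_cr = π²EI/L_e² = π²×197000×1.371×10^6/4140² = 155600 N.
P_allow = P_cr/n = 155600/4.66 = 33380 N.

P_allow = 33.4 kN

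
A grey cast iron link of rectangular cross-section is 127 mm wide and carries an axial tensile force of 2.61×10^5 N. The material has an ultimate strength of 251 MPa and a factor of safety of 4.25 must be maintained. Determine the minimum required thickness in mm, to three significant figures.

t = 34.8 mm

σ_allow = 251/4.25 = 59.06 MPa.
Required area A = F/σ_allow = 261000/59.06 = 4419 mm².
t = A/w = 4419/127 = 34.80 mm.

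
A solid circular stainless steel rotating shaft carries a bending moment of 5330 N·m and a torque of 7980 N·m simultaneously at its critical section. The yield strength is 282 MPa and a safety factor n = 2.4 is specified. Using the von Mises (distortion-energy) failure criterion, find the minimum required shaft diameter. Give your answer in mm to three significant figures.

σ_allow = σ_y/n = 282/2.4 = 117.5 MPa.
For a solid shaft σ_b = 32M/(πd³) and τ = 16T/(πd³), so the von Mises stress is σ' = (16/πd³)·√(4M²+3T²).
√(4M²+3T²) = √(4×(5.330×10^6)² + 3×(7.980×10^6)²) = 1.745×10^7 N·mm.
d³ = 16×1.745×10^7/(π×117.5) = 756600 mm³.
d = 91.12 mm.

d = 91.1 mm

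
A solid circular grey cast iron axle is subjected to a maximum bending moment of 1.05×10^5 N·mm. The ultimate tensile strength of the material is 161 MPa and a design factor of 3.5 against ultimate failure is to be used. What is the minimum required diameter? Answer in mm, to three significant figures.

d = 28.5 mm

σ_allow = 161/3.5 = 46.00 MPa.
For a solid circular section σ = 32M/(πd³), so d³ = 32M/(π σ_allow) = 32×105000/(π×46.00) = 23250 mm³.
d = 28.54 mm.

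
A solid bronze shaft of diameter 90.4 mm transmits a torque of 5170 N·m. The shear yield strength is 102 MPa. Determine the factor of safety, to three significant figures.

n = 2.86

τ = 16T/(πd³) = 16×5170000/(π×90.4³) = 35.64 MPa.
n = τ_limit/τ = 102/35.64 = 2.862.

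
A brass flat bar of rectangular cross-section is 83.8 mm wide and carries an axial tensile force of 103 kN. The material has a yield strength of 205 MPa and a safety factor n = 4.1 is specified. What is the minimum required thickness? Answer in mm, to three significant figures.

t = 24.6 mm

σ_allow = 205/4.1 = 50.00 MPa.
Required area A = F/σ_allow = 103000/50.00 = 2060 mm².
t = A/w = 2060/83.8 = 24.58 mm.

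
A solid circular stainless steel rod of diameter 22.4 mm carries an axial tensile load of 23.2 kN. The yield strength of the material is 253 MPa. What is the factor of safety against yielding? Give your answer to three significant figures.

n = 4.30

A = πd²/4 = 394.1 mm².
σ = F/A = 23200/394.1 = 58.87 MPa.
n = 253/58.87 = 4.298.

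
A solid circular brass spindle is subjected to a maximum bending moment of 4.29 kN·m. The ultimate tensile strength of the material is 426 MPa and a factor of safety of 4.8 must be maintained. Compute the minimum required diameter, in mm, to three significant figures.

σ_allow = 426/4.8 = 88.75 MPa.
For a solid circular section σ = 32M/(πd³), so d³ = 32M/(π σ_allow) = 32×4290000/(π×88.75) = 492400 mm³.
d = 78.96 mm.

d = 79.0 mm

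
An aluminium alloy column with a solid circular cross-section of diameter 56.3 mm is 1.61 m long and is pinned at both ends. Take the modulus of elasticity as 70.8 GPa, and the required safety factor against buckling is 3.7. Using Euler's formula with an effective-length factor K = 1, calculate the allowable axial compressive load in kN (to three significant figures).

I = πd⁴/64 = π×56.3⁴/64 = 493200 mm⁴.
Effective length L_e = KL = 1×1.61 m = 1610 mm.
Euler critical load P_cr = π²EI/L_e² = π²×70800×493200/1610² = 132900 N.
P_allow = P_cr/n = 132900/3.7 = 35930 N.

P_allow = 35.9 kN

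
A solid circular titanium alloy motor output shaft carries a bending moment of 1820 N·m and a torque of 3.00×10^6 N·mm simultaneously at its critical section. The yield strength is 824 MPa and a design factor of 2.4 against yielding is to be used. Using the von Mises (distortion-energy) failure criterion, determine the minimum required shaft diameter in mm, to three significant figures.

σ_allow = σ_y/n = 824/2.4 = 343.3 MPa.
For a solid shaft σ_b = 32M/(πd³) and τ = 16T/(πd³), so the von Mises stress is σ' = (16/πd³)·√(4M²+3T²).
√(4M²+3T²) = √(4×(1.820×10^6)² + 3×(3.000×10^6)²) = 6.344×10^6 N·mm.
d³ = 16×6.344×10^6/(π×343.3) = 94110 mm³.
d = 45.49 mm.

d = 45.5 mm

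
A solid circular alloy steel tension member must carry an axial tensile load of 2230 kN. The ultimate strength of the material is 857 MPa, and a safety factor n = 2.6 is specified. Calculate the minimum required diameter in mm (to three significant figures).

d = 92.8 mm

Allowable stress σ_allow = 857/2.6 = 329.6 MPa.
Required area A = F/σ_allow = 2230000/329.6 = 6765 mm².
A = πd²/4 → d = √(4A/π) = 92.81 mm.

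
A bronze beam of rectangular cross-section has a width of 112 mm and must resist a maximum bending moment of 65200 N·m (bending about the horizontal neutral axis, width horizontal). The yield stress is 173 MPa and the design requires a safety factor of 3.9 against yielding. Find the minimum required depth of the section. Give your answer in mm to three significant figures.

σ_allow = 173/3.9 = 44.36 MPa.
For a rectangular section σ = 6M/(bh²), so h² = 6M/(b σ_allow) = 6×6.5200×10^7/(112×44.36) = 78740 mm².
h = 280.6 mm.

h = 281 mm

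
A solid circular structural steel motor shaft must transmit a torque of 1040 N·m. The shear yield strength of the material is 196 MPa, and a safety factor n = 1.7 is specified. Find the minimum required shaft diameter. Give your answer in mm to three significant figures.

d = 35.8 mm

Allowable shear stress τ_allow = 196/1.7 = 115.3 MPa.
For a solid shaft τ = 16T/(πd³), so d³ = 16T/(π τ_allow) = 16×1040000/(π×115.3) = 45940 mm³.
d = (45940)^(1/3) = 35.82 mm.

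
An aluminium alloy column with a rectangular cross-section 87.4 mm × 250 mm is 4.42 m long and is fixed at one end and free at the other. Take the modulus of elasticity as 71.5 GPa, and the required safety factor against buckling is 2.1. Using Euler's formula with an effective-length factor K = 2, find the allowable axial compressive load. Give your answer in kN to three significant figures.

P_allow = 59.8 kN

Buckling occurs about the weak axis: I_min = h·b³/12 = 250×87.4³/12 = 1.391×10^7 mm⁴ (b = 87.4 mm is the smaller dimension).
Effective length L_e = KL = 2×4.42 m = 8840 mm.
Euler critical load P_cr = π²EI/L_e² = π²×71500×1.391×10^7/8840² = 125600 N.
P_allow = P_cr/n = 125600/2.1 = 59810 N.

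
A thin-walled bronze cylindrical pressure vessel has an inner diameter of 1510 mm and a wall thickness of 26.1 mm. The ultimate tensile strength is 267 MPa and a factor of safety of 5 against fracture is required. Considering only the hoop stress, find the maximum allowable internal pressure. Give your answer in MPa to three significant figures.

σ_allow = 267/5 = 53.40 MPa.
σ_h = pD/(2t) → p_allow = 2σ_allow t/D = 2×53.40×26.1/1510 = 1.846 MPa.

p_allow = 1.85 MPa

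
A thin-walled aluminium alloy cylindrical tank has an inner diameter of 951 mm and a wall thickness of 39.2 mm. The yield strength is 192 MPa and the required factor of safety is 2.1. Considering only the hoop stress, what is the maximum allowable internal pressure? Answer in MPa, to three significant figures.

σ_allow = 192/2.1 = 91.43 MPa.
σ_h = pD/(2t) → p_allow = 2σ_allow t/D = 2×91.43×39.2/951 = 7.537 MPa.

p_allow = 7.54 MPa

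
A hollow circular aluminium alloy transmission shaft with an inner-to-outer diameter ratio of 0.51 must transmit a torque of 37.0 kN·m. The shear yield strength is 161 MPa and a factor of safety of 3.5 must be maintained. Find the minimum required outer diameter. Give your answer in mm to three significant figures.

τ_allow = 161/3.5 = 46.00 MPa.
For a hollow shaft τ = 16T/[πd_o³(1−k⁴)] with k = 0.51, so 1−k⁴ = 0.9323.
d_o³ = 16T/[π τ_allow (1−k⁴)] = 16×3.7000×10^7/(π×46.00×0.9323) = 4.394×10^6 mm³.
d_o = 163.8 mm.

d_o = 164 mm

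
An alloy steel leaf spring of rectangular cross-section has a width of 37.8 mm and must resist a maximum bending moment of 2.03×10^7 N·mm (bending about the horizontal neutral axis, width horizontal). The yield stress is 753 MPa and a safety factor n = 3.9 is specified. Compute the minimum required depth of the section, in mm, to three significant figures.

h = 129 mm

σ_allow = 753/3.9 = 193.1 MPa.
For a rectangular section σ = 6M/(bh²), so h² = 6M/(b σ_allow) = 6×2.0300×10^7/(37.8×193.1) = 16690 mm².
h = 129.2 mm.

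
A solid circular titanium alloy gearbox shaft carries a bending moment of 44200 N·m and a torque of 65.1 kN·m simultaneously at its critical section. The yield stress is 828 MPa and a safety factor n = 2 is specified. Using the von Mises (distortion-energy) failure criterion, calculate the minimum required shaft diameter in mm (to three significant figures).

σ_allow = σ_y/n = 828/2 = 414.0 MPa.
For a solid shaft σ_b = 32M/(πd³) and τ = 16T/(πd³), so the von Mises stress is σ' = (16/πd³)·√(4M²+3T²).
√(4M²+3T²) = √(4×(4.420×10^7)² + 3×(6.510×10^7)²) = 1.433×10^8 N·mm.
d³ = 16×1.433×10^8/(π×414.0) = 1.763×10^6 mm³.
d = 120.8 mm.

d = 121 mm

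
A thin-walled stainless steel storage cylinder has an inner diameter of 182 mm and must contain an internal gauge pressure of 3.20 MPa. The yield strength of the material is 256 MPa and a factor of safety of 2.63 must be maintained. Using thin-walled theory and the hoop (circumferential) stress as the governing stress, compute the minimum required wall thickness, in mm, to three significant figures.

t = 2.99 mm

σ_allow = 256/2.63 = 97.34 MPa.
Hoop stress σ_h = pD/(2t), so t = pD/(2σ_allow) = 3.20×182/(2×97.34) = 2.992 mm.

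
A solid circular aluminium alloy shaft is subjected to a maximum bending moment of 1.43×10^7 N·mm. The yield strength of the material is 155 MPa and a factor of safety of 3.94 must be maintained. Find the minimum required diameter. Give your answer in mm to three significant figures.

σ_allow = 155/3.94 = 39.34 MPa.
For a solid circular section σ = 32M/(πd³), so d³ = 32M/(π σ_allow) = 32×1.4300×10^7/(π×39.34) = 3.703×10^6 mm³.
d = 154.7 mm.

d = 155 mm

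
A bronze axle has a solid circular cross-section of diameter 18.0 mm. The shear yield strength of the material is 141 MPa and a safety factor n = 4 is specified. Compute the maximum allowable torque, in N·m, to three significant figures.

τ_allow = 141/4 = 35.25 MPa.
For a solid shaft T_allow = τ_allow·πd³/16; πd³/16 = π×18.0³/16 = 1145 mm³.
T_allow = 35.25×1145 = 40370 N·mm = 40.37 N·m.

T_allow = 40.4 N·m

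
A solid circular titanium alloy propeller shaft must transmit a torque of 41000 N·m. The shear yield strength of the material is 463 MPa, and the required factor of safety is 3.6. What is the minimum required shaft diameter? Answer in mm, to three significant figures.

Allowable shear stress τ_allow = 463/3.6 = 128.6 MPa.
For a solid shaft τ = 16T/(πd³), so d³ = 16T/(π τ_allow) = 16×4.1000×10^7/(π×128.6) = 1.624×10^6 mm³.
d = (1.624×10^6)^(1/3) = 117.5 mm.

d = 118 mm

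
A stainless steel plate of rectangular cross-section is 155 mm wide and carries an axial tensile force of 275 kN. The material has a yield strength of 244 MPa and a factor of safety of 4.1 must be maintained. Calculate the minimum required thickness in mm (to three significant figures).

t = 29.8 mm

σ_allow = 244/4.1 = 59.51 MPa.
Required area A = F/σ_allow = 275000/59.51 = 4621 mm².
t = A/w = 4621/155 = 29.81 mm.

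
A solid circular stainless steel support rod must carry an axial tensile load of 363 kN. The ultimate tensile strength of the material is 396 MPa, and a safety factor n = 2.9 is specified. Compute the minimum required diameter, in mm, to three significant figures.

d = 58.2 mm

Allowable stress σ_allow = 396/2.9 = 136.6 MPa.
Required area A = F/σ_allow = 363000/136.6 = 2658 mm².
A = πd²/4 → d = √(4A/π) = 58.18 mm.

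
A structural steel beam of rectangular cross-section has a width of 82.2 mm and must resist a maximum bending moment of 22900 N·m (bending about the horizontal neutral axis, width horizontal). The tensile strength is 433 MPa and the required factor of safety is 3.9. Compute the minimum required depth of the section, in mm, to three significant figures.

h = 123 mm

σ_allow = 433/3.9 = 111.0 MPa.
For a rectangular section σ = 6M/(bh²), so h² = 6M/(b σ_allow) = 6×2.2900×10^7/(82.2×111.0) = 15060 mm².
h = 122.7 mm.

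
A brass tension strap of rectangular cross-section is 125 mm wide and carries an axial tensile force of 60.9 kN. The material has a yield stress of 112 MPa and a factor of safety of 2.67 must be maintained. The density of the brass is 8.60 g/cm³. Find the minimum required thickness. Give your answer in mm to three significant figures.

t = 11.6 mm

σ_allow = 112/2.67 = 41.95 MPa.
Required area A = F/σ_allow = 60900/41.95 = 1452 mm².
t = A/w = 1452/125 = 11.61 mm.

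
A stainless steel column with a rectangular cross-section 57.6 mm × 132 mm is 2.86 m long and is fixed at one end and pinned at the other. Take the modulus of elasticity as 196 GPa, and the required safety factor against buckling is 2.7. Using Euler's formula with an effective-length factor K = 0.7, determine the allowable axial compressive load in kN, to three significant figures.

P_allow = 376 kN

Buckling occurs about the weak axis: I_min = h·b³/12 = 132×57.6³/12 = 2.102×10^6 mm⁴ (b = 57.6 mm is the smaller dimension).
Effective length L_e = KL = 0.7×2.86 m = 2002 mm.
Euler critical load P_cr = π²EI/L_e² = π²×196000×2.102×10^6/2002² = 1.015×10^6 N.
P_allow = P_cr/n = 1.015×10^6/2.7 = 375800 N.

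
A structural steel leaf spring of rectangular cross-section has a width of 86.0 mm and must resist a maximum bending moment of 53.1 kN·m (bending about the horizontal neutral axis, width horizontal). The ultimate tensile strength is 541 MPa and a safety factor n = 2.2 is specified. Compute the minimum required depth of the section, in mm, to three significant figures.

h = 123 mm

σ_allow = 541/2.2 = 245.9 MPa.
For a rectangular section σ = 6M/(bh²), so h² = 6M/(b σ_allow) = 6×5.3100×10^7/(86.0×245.9) = 15070 mm².
h = 122.7 mm.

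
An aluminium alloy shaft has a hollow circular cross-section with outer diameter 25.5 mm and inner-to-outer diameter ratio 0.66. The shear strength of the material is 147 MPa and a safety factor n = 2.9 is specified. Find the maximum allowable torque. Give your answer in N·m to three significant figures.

T_allow = 134 N·m

τ_allow = 147/2.9 = 50.69 MPa.
For a hollow shaft T_allow = τ_allow·πd_o³(1−k⁴)/16 with 1−k⁴ = 0.8103, so πd_o³(1−k⁴)/16 = 2638 mm³.
T_allow = 50.69×2638 = 133700 N·mm = 133.7 N·m.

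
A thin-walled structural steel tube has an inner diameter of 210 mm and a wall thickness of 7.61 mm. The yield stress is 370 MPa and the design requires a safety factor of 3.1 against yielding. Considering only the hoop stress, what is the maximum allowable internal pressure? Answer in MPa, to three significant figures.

σ_allow = 370/3.1 = 119.4 MPa.
σ_h = pD/(2t) → p_allow = 2σ_allow t/D = 2×119.4×7.61/210 = 8.650 MPa.

p_allow = 8.65 MPa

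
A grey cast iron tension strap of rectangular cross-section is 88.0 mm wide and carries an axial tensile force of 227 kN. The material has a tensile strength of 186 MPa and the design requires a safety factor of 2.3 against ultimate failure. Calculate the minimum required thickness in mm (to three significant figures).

σ_allow = 186/2.3 = 80.87 MPa.
Required area A = F/σ_allow = 227000/80.87 = 2807 mm².
t = A/w = 2807/88.0 = 31.90 mm.

t = 31.9 mm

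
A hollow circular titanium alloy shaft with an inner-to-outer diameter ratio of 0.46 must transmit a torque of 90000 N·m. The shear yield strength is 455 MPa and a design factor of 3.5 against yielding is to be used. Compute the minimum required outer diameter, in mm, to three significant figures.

τ_allow = 455/3.5 = 130.0 MPa.
For a hollow shaft τ = 16T/[πd_o³(1−k⁴)] with k = 0.46, so 1−k⁴ = 0.9552.
d_o³ = 16T/[π τ_allow (1−k⁴)] = 16×9.0000×10^7/(π×130.0×0.9552) = 3.691×10^6 mm³.
d_o = 154.5 mm.

d_o = 155 mm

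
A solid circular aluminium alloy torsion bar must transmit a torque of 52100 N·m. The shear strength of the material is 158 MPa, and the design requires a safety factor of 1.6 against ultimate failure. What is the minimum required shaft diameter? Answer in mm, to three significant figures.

Allowable shear stress τ_allow = 158/1.6 = 98.75 MPa.
For a solid shaft τ = 16T/(πd³), so d³ = 16T/(π τ_allow) = 16×5.2100×10^7/(π×98.75) = 2.687×10^6 mm³.
d = (2.687×10^6)^(1/3) = 139.0 mm.

d = 139 mm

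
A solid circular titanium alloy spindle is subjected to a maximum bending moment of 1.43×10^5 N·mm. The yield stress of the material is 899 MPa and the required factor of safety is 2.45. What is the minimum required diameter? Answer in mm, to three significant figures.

d = 15.8 mm

σ_allow = 899/2.45 = 366.9 MPa.
For a solid circular section σ = 32M/(πd³), so d³ = 32M/(π σ_allow) = 32×143000/(π×366.9) = 3970 mm³.
d = 15.83 mm.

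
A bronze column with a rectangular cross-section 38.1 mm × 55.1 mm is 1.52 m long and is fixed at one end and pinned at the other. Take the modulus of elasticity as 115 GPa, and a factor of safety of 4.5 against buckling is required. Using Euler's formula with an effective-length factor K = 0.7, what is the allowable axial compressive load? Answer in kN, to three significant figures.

Buckling occurs about the weak axis: I_min = h·b³/12 = 55.1×38.1³/12 = 253900 mm⁴ (b = 38.1 mm is the smaller dimension).
Effective length L_e = KL = 0.7×1.52 m = 1064 mm.
Euler critical load P_cr = π²EI/L_e² = π²×115000×253900/1064² = 254600 N.
P_allow = P_cr/n = 254600/4.5 = 56580 N.

P_allow = 56.6 kN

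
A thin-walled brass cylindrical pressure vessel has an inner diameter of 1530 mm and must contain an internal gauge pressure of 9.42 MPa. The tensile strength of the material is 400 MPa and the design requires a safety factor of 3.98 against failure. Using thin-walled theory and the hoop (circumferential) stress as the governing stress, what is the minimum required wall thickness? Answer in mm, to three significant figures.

σ_allow = 400/3.98 = 100.5 MPa.
Hoop stress σ_h = pD/(2t), so t = pD/(2σ_allow) = 9.42×1530/(2×100.5) = 71.70 mm.

t = 71.7 mm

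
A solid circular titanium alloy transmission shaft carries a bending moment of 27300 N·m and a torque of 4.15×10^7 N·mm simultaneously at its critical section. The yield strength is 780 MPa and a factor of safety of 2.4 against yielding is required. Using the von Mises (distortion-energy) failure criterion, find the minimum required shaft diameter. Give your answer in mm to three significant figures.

d = 112 mm

σ_allow = σ_y/n = 780/2.4 = 325.0 MPa.
For a solid shaft σ_b = 32M/(πd³) and τ = 16T/(πd³), so the von Mises stress is σ' = (16/πd³)·√(4M²+3T²).
√(4M²+3T²) = √(4×(2.730×10^7)² + 3×(4.150×10^7)²) = 9.027×10^7 N·mm.
d³ = 16×9.027×10^7/(π×325.0) = 1.415×10^6 mm³.
d = 112.3 mm.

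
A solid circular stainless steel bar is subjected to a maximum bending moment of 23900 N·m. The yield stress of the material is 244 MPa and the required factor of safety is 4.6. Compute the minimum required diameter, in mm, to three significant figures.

σ_allow = 244/4.6 = 53.04 MPa.
For a solid circular section σ = 32M/(πd³), so d³ = 32M/(π σ_allow) = 32×2.3900×10^7/(π×53.04) = 4.590×10^6 mm³.
d = 166.2 mm.

d = 166 mm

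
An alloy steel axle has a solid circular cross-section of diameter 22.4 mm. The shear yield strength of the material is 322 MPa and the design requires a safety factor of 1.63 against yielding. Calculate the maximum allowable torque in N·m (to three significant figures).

T_allow = 436 N·m

τ_allow = 322/1.63 = 197.5 MPa.
For a solid shaft T_allow = τ_allow·πd³/16; πd³/16 = π×22.4³/16 = 2207 mm³.
T_allow = 197.5×2207 = 436000 N·mm = 436.0 N·m.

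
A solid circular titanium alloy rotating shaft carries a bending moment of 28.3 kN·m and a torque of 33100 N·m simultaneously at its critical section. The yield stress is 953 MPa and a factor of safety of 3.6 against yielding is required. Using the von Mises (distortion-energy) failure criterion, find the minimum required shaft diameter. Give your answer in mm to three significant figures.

σ_allow = σ_y/n = 953/3.6 = 264.7 MPa.
For a solid shaft σ_b = 32M/(πd³) and τ = 16T/(πd³), so the von Mises stress is σ' = (16/πd³)·√(4M²+3T²).
√(4M²+3T²) = √(4×(2.830×10^7)² + 3×(3.310×10^7)²) = 8.056×10^7 N·mm.
d³ = 16×8.056×10^7/(π×264.7) = 1.550×10^6 mm³.
d = 115.7 mm.

d = 116 mm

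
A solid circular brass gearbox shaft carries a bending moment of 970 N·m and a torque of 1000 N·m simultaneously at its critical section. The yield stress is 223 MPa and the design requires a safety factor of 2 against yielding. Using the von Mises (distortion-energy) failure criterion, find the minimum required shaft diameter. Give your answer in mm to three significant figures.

d = 49.2 mm

σ_allow = σ_y/n = 223/2 = 111.5 MPa.
For a solid shaft σ_b = 32M/(πd³) and τ = 16T/(πd³), so the von Mises stress is σ' = (16/πd³)·√(4M²+3T²).
√(4M²+3T²) = √(4×(970000)² + 3×(1.000×10^6)²) = 2.601×10^6 N·mm.
d³ = 16×2.601×10^6/(π×111.5) = 118800 mm³.
d = 49.16 mm.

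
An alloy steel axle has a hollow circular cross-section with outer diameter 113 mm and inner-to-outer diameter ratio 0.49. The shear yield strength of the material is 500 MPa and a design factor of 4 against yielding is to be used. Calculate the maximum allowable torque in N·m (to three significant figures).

τ_allow = 500/4 = 125.0 MPa.
For a hollow shaft T_allow = τ_allow·πd_o³(1−k⁴)/16 with 1−k⁴ = 0.9424, so πd_o³(1−k⁴)/16 = 267000 mm³.
T_allow = 125.0×267000 = 3.337×10^7 N·mm = 33370 N·m.

T_allow = 33400 N·m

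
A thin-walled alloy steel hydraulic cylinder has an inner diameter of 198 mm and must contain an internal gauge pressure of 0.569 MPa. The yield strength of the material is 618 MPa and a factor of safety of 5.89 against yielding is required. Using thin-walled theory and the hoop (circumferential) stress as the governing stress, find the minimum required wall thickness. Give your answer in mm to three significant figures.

t = 0.537 mm

σ_allow = 618/5.89 = 104.9 MPa.
Hoop stress σ_h = pD/(2t), so t = pD/(2σ_allow) = 0.569×198/(2×104.9) = 0.5369 mm.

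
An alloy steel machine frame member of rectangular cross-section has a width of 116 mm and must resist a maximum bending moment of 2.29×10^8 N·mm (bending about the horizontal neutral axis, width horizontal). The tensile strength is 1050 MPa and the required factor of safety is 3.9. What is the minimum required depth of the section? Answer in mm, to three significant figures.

h = 210 mm

σ_allow = 1050/3.9 = 269.2 MPa.
For a rectangular section σ = 6M/(bh²), so h² = 6M/(b σ_allow) = 6×2.2900×10^8/(116×269.2) = 44000 mm².
h = 209.8 mm.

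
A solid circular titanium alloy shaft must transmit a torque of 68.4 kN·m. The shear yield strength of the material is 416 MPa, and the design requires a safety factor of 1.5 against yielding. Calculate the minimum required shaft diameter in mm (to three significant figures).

d = 108 mm

Allowable shear stress τ_allow = 416/1.5 = 277.3 MPa.
For a solid shaft τ = 16T/(πd³), so d³ = 16T/(π τ_allow) = 16×6.8400×10^7/(π×277.3) = 1.256×10^6 mm³.
d = (1.256×10^6)^(1/3) = 107.9 mm.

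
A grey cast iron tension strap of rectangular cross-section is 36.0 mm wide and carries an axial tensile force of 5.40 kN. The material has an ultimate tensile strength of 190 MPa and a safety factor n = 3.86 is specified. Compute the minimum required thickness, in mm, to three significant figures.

t = 3.05 mm

σ_allow = 190/3.86 = 49.22 MPa.
Required area A = F/σ_allow = 5400.0/49.22 = 109.7 mm².
t = A/w = 109.7/36.0 = 3.047 mm.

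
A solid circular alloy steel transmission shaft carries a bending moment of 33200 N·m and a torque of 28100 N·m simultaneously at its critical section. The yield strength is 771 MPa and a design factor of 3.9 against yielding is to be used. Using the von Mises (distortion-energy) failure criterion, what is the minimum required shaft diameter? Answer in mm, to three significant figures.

σ_allow = σ_y/n = 771/3.9 = 197.7 MPa.
For a solid shaft σ_b = 32M/(πd³) and τ = 16T/(πd³), so the von Mises stress is σ' = (16/πd³)·√(4M²+3T²).
√(4M²+3T²) = √(4×(3.320×10^7)² + 3×(2.810×10^7)²) = 8.233×10^7 N·mm.
d³ = 16×8.233×10^7/(π×197.7) = 2.121×10^6 mm³.
d = 128.5 mm.

d = 128 mm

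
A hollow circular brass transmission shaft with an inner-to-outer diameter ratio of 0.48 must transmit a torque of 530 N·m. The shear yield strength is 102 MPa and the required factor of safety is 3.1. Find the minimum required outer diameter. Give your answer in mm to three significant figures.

τ_allow = 102/3.1 = 32.90 MPa.
For a hollow shaft τ = 16T/[πd_o³(1−k⁴)] with k = 0.48, so 1−k⁴ = 0.9469.
d_o³ = 16T/[π τ_allow (1−k⁴)] = 16×530000/(π×32.90×0.9469) = 86640 mm³.
d_o = 44.25 mm.

d_o = 44.2 mm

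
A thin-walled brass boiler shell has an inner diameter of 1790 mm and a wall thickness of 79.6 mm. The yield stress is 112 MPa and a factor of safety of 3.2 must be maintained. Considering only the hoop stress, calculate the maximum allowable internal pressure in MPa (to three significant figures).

σ_allow = 112/3.2 = 35.00 MPa.
σ_h = pD/(2t) → p_allow = 2σ_allow t/D = 2×35.00×79.6/1790 = 3.113 MPa.

p_allow = 3.11 MPa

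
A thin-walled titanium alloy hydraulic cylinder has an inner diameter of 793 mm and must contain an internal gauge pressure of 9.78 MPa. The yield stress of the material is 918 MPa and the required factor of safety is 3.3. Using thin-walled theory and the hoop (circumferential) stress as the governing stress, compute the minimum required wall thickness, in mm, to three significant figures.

σ_allow = 918/3.3 = 278.2 MPa.
Hoop stress σ_h = pD/(2t), so t = pD/(2σ_allow) = 9.78×793/(2×278.2) = 13.94 mm.

t = 13.9 mm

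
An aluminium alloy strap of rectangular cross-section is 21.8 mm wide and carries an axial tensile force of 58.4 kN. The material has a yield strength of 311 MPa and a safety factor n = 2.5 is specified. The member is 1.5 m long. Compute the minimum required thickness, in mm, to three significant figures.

σ_allow = 311/2.5 = 124.4 MPa.
Required area A = F/σ_allow = 58400/124.4 = 469.5 mm².
t = A/w = 469.5/21.8 = 21.53 mm.

t = 21.5 mm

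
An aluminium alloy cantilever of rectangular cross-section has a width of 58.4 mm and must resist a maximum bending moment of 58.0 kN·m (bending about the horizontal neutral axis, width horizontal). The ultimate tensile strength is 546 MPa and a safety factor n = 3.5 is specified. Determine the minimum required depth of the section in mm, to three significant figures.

σ_allow = 546/3.5 = 156.0 MPa.
For a rectangular section σ = 6M/(bh²), so h² = 6M/(b σ_allow) = 6×5.8000×10^7/(58.4×156.0) = 38200 mm².
h = 195.4 mm.

h = 195 mm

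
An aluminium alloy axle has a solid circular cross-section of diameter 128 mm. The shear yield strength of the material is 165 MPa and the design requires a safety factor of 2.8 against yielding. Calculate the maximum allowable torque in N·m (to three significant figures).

T_allow = 24300 N·m

τ_allow = 165/2.8 = 58.93 MPa.
For a solid shaft T_allow = τ_allow·πd³/16; πd³/16 = π×128³/16 = 411800 mm³.
T_allow = 58.93×411800 = 2.427×10^7 N·mm = 24270 N·m.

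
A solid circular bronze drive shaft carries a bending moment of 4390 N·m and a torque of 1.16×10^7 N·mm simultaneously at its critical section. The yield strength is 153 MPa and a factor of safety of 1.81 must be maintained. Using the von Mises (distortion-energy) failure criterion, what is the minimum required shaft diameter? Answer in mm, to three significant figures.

d = 110 mm

σ_allow = σ_y/n = 153/1.81 = 84.53 MPa.
For a solid shaft σ_b = 32M/(πd³) and τ = 16T/(πd³), so the von Mises stress is σ' = (16/πd³)·√(4M²+3T²).
√(4M²+3T²) = √(4×(4.390×10^6)² + 3×(1.160×10^7)²) = 2.193×10^7 N·mm.
d³ = 16×2.193×10^7/(π×84.53) = 1.321×10^6 mm³.
d = 109.7 mm.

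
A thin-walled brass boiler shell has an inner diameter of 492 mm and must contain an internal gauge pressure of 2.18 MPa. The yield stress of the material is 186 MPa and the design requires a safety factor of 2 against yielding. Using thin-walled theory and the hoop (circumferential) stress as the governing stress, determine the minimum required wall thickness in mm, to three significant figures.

σ_allow = 186/2 = 93.00 MPa.
Hoop stress σ_h = pD/(2t), so t = pD/(2σ_allow) = 2.18×492/(2×93.00) = 5.766 mm.

t = 5.77 mm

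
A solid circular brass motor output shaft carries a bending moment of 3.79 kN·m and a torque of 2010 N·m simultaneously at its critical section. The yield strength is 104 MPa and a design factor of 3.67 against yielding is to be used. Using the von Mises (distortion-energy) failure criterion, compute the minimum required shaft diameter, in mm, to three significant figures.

σ_allow = σ_y/n = 104/3.67 = 28.34 MPa.
For a solid shaft σ_b = 32M/(πd³) and τ = 16T/(πd³), so the von Mises stress is σ' = (16/πd³)·√(4M²+3T²).
√(4M²+3T²) = √(4×(3.790×10^6)² + 3×(2.010×10^6)²) = 8.341×10^6 N·mm.
d³ = 16×8.341×10^6/(π×28.34) = 1.499×10^6 mm³.
d = 114.4 mm.

d = 114 mm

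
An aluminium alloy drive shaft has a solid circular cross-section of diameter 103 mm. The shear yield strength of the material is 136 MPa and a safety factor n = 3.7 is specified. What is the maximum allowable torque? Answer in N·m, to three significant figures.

T_allow = 7890 N·m

τ_allow = 136/3.7 = 36.76 MPa.
For a solid shaft T_allow = τ_allow·πd³/16; πd³/16 = π×103³/16 = 214600 mm³.
T_allow = 36.76×214600 = 7.886×10^6 N·mm = 7886 N·m.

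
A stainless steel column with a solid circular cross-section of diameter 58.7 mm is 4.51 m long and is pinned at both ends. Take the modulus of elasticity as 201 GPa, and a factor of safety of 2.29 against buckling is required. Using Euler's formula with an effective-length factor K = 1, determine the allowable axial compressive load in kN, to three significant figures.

I = πd⁴/64 = π×58.7⁴/64 = 582800 mm⁴.
Effective length L_e = KL = 1×4.51 m = 4510 mm.
Euler critical load P_cr = π²EI/L_e² = π²×201000×582800/4510² = 56840 N.
P_allow = P_cr/n = 56840/2.29 = 24820 N.

P_allow = 24.8 kN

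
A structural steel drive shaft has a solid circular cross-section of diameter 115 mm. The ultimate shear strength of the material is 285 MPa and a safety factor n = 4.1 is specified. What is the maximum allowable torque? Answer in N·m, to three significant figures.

T_allow = 20800 N·m

τ_allow = 285/4.1 = 69.51 MPa.
For a solid shaft T_allow = τ_allow·πd³/16; πd³/16 = π×115³/16 = 298600 mm³.
T_allow = 69.51×298600 = 2.076×10^7 N·mm = 20760 N·m.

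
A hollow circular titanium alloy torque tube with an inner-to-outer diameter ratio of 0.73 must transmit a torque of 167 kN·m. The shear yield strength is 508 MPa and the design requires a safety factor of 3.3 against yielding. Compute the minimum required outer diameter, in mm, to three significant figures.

τ_allow = 508/3.3 = 153.9 MPa.
For a hollow shaft τ = 16T/[πd_o³(1−k⁴)] with k = 0.73, so 1−k⁴ = 0.7160.
d_o³ = 16T/[π τ_allow (1−k⁴)] = 16×1.6700×10^8/(π×153.9×0.7160) = 7.716×10^6 mm³.
d_o = 197.6 mm.

d_o = 198 mm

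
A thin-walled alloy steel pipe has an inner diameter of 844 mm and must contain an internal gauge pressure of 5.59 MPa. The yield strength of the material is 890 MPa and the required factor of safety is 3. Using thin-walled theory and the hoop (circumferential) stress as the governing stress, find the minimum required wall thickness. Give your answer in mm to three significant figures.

t = 7.95 mm

σ_allow = 890/3 = 296.7 MPa.
Hoop stress σ_h = pD/(2t), so t = pD/(2σ_allow) = 5.59×844/(2×296.7) = 7.952 mm.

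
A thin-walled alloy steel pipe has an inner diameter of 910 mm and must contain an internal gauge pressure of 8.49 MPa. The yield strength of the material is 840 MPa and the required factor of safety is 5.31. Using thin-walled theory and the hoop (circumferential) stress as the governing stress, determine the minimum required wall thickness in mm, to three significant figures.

t = 24.4 mm

σ_allow = 840/5.31 = 158.2 MPa.
Hoop stress σ_h = pD/(2t), so t = pD/(2σ_allow) = 8.49×910/(2×158.2) = 24.42 mm.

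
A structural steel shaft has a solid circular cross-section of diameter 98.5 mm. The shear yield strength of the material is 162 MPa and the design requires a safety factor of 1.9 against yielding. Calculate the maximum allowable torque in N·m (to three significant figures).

T_allow = 16000 N·m

τ_allow = 162/1.9 = 85.26 MPa.
For a solid shaft T_allow = τ_allow·πd³/16; πd³/16 = π×98.5³/16 = 187600 mm³.
T_allow = 85.26×187600 = 1.600×10^7 N·mm = 16000 N·m.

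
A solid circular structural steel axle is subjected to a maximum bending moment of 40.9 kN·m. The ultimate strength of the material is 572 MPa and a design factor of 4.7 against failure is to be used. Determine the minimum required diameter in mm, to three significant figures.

d = 151 mm

σ_allow = 572/4.7 = 121.7 MPa.
For a solid circular section σ = 32M/(πd³), so d³ = 32M/(π σ_allow) = 32×4.0900×10^7/(π×121.7) = 3.423×10^6 mm³.
d = 150.7 mm.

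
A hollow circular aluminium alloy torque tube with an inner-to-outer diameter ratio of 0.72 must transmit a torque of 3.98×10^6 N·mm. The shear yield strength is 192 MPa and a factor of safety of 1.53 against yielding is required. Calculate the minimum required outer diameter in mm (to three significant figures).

d_o = 60.4 mm

τ_allow = 192/1.53 = 125.5 MPa.
For a hollow shaft τ = 16T/[πd_o³(1−k⁴)] with k = 0.72, so 1−k⁴ = 0.7313.
d_o³ = 16T/[π τ_allow (1−k⁴)] = 16×3980000/(π×125.5×0.7313) = 220900 mm³.
d_o = 60.45 mm.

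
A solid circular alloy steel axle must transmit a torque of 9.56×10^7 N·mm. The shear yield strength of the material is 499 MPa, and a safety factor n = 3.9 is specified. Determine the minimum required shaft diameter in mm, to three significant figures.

d = 156 mm

Allowable shear stress τ_allow = 499/3.9 = 127.9 MPa.
For a solid shaft τ = 16T/(πd³), so d³ = 16T/(π τ_allow) = 16×9.5600×10^7/(π×127.9) = 3.805×10^6 mm³.
d = (3.805×10^6)^(1/3) = 156.1 mm.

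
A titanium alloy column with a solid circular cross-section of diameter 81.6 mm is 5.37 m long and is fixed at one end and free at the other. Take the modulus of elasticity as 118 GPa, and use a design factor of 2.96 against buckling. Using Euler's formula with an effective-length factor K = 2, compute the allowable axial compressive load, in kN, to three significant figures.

P_allow = 7.42 kN

I = πd⁴/64 = π×81.6⁴/64 = 2.176×10^6 mm⁴.
Effective length L_e = KL = 2×5.37 m = 10740 mm.
Euler critical load P_cr = π²EI/L_e² = π²×118000×2.176×10^6/10740² = 21970 N.
P_allow = P_cr/n = 21970/2.96 = 7424 N.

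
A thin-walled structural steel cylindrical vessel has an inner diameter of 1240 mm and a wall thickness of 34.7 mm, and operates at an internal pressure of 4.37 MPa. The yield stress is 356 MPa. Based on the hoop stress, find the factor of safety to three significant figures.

n = 4.56

σ_h = pD/(2t) = 4.37×1240/(2×34.7) = 78.08 MPa.
n = 356/78.08 = 4.559.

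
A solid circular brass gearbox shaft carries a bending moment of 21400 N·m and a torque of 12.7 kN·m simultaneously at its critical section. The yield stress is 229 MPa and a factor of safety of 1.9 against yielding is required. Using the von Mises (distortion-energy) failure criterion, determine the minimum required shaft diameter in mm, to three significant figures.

d = 127 mm

σ_allow = σ_y/n = 229/1.9 = 120.5 MPa.
For a solid shaft σ_b = 32M/(πd³) and τ = 16T/(πd³), so the von Mises stress is σ' = (16/πd³)·√(4M²+3T²).
√(4M²+3T²) = √(4×(2.140×10^7)² + 3×(1.270×10^7)²) = 4.812×10^7 N·mm.
d³ = 16×4.812×10^7/(π×120.5) = 2.033×10^6 mm³.
d = 126.7 mm.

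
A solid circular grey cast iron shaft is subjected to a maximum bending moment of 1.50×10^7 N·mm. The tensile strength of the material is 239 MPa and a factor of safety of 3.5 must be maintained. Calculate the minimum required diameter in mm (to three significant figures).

d = 131 mm

σ_allow = 239/3.5 = 68.29 MPa.
For a solid circular section σ = 32M/(πd³), so d³ = 32M/(π σ_allow) = 32×1.5000×10^7/(π×68.29) = 2.237×10^6 mm³.
d = 130.8 mm.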